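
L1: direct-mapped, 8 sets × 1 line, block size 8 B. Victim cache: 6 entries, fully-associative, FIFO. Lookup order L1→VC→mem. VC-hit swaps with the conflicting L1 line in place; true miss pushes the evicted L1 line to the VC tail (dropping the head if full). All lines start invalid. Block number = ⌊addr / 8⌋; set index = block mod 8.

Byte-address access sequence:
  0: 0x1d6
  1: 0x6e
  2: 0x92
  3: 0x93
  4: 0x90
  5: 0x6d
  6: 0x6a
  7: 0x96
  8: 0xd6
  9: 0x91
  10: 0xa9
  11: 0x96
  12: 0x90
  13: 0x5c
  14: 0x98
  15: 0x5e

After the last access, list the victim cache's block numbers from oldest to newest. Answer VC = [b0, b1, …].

  [0] addr=0x1d6 blk=58 s=2: MISS | VC []
  [1] addr=0x6e blk=13 s=5: MISS | VC []
  [2] addr=0x92 blk=18 s=2: MISS | VC [58]
  [3] addr=0x93 blk=18 s=2: L1-HIT | VC [58]
  [4] addr=0x90 blk=18 s=2: L1-HIT | VC [58]
  [5] addr=0x6d blk=13 s=5: L1-HIT | VC [58]
  [6] addr=0x6a blk=13 s=5: L1-HIT | VC [58]
  [7] addr=0x96 blk=18 s=2: L1-HIT | VC [58]
  [8] addr=0xd6 blk=26 s=2: MISS | VC [58, 18]
  [9] addr=0x91 blk=18 s=2: VC-HIT | VC [58, 26]
  [10] addr=0xa9 blk=21 s=5: MISS | VC [58, 26, 13]
  [11] addr=0x96 blk=18 s=2: L1-HIT | VC [58, 26, 13]
  [12] addr=0x90 blk=18 s=2: L1-HIT | VC [58, 26, 13]
  [13] addr=0x5c blk=11 s=3: MISS | VC [58, 26, 13]
  [14] addr=0x98 blk=19 s=3: MISS | VC [58, 26, 13, 11]
  [15] addr=0x5e blk=11 s=3: VC-HIT | VC [58, 26, 13, 19]

VC = [58, 26, 13, 19]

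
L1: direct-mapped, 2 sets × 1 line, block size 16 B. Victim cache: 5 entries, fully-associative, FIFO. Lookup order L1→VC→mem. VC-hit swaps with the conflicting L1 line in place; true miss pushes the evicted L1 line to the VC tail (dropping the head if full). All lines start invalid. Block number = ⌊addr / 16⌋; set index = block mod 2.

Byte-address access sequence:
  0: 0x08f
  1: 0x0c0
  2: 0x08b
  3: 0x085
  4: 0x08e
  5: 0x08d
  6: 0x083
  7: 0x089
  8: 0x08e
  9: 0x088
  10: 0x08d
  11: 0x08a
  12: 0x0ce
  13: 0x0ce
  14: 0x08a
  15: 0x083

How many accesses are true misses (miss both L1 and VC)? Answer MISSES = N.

MISSES = 2

  [0] addr=0x8f blk=8 s=0: MISS | VC []
  [1] addr=0xc0 blk=12 s=0: MISS | VC [8]
  [2] addr=0x8b blk=8 s=0: VC-HIT | VC [12]
  [3] addr=0x85 blk=8 s=0: L1-HIT | VC [12]
  [4] addr=0x8e blk=8 s=0: L1-HIT | VC [12]
  [5] addr=0x8d blk=8 s=0: L1-HIT | VC [12]
  [6] addr=0x83 blk=8 s=0: L1-HIT | VC [12]
  [7] addr=0x89 blk=8 s=0: L1-HIT | VC [12]
  [8] addr=0x8e blk=8 s=0: L1-HIT | VC [12]
  [9] addr=0x88 blk=8 s=0: L1-HIT | VC [12]
  [10] addr=0x8d blk=8 s=0: L1-HIT | VC [12]
  [11] addr=0x8a blk=8 s=0: L1-HIT | VC [12]
  [12] addr=0xce blk=12 s=0: VC-HIT | VC [8]
  [13] addr=0xce blk=12 s=0: L1-HIT | VC [8]
  [14] addr=0x8a blk=8 s=0: VC-HIT | VC [12]
  [15] addr=0x83 blk=8 s=0: L1-HIT | VC [12]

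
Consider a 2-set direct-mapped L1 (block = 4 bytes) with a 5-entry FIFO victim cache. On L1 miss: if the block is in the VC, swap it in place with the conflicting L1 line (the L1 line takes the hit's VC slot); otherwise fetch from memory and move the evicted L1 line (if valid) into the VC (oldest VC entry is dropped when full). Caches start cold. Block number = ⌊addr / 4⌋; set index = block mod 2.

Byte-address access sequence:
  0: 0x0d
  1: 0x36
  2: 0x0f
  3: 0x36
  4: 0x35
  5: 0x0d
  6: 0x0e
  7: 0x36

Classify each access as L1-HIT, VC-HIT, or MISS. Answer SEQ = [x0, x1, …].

#0 0xd→b3/s1 MISS; vc=[]
#1 0x36→b13/s1 MISS; vc=[3]
#2 0xf→b3/s1 VC-HIT; vc=[13]
#3 0x36→b13/s1 VC-HIT; vc=[3]
#4 0x35→b13/s1 L1-HIT; vc=[3]
#5 0xd→b3/s1 VC-HIT; vc=[13]
#6 0xe→b3/s1 L1-HIT; vc=[13]
#7 0x36→b13/s1 VC-HIT; vc=[3]

SEQ = [MISS, MISS, VC-HIT, VC-HIT, L1-HIT, VC-HIT, L1-HIT, VC-HIT]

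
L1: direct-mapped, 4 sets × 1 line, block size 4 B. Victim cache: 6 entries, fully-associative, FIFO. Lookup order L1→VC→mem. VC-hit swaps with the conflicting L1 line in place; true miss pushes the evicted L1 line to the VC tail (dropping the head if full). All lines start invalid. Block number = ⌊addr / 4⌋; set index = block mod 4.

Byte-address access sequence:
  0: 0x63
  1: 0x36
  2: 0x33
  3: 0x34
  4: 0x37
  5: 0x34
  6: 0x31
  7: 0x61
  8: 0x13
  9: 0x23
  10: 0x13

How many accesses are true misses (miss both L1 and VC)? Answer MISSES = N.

  [0] addr=0x63 blk=24 s=0: MISS | VC []
  [1] addr=0x36 blk=13 s=1: MISS | VC []
  [2] addr=0x33 blk=12 s=0: MISS | VC [24]
  [3] addr=0x34 blk=13 s=1: L1-HIT | VC [24]
  [4] addr=0x37 blk=13 s=1: L1-HIT | VC [24]
  [5] addr=0x34 blk=13 s=1: L1-HIT | VC [24]
  [6] addr=0x31 blk=12 s=0: L1-HIT | VC [24]
  [7] addr=0x61 blk=24 s=0: VC-HIT | VC [12]
  [8] addr=0x13 blk=4 s=0: MISS | VC [12, 24]
  [9] addr=0x23 blk=8 s=0: MISS | VC [12, 24, 4]
  [10] addr=0x13 blk=4 s=0: VC-HIT | VC [12, 24, 8]

MISSES = 5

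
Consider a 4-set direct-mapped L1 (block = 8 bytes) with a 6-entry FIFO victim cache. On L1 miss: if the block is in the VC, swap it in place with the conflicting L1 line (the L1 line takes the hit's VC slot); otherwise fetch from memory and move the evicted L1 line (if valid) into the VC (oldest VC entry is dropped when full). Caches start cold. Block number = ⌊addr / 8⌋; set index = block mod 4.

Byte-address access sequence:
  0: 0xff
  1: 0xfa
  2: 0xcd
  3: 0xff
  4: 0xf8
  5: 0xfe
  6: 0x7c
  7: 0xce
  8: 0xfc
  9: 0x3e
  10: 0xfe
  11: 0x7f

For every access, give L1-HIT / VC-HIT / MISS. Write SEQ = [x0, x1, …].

#0 0xff→b31/s3 MISS; vc=[]
#1 0xfa→b31/s3 L1-HIT; vc=[]
#2 0xcd→b25/s1 MISS; vc=[]
#3 0xff→b31/s3 L1-HIT; vc=[]
#4 0xf8→b31/s3 L1-HIT; vc=[]
#5 0xfe→b31/s3 L1-HIT; vc=[]
#6 0x7c→b15/s3 MISS; vc=[31]
#7 0xce→b25/s1 L1-HIT; vc=[31]
#8 0xfc→b31/s3 VC-HIT; vc=[15]
#9 0x3e→b7/s3 MISS; vc=[15,31]
#10 0xfe→b31/s3 VC-HIT; vc=[15,7]
#11 0x7f→b15/s3 VC-HIT; vc=[31,7]

SEQ = [MISS, L1-HIT, MISS, L1-HIT, L1-HIT, L1-HIT, MISS, L1-HIT, VC-HIT, MISS, VC-HIT, VC-HIT]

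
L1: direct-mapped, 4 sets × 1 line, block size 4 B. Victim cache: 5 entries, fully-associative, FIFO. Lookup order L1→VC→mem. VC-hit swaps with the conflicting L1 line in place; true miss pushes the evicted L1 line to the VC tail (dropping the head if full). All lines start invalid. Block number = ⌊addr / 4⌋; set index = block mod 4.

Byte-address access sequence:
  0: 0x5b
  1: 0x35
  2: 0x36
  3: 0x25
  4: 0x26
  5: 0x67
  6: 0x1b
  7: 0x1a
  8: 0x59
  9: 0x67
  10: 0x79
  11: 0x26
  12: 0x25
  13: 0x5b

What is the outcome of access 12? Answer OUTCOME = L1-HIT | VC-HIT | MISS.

#0 0x5b→b22/s2 MISS; vc=[]
#1 0x35→b13/s1 MISS; vc=[]
#2 0x36→b13/s1 L1-HIT; vc=[]
#3 0x25→b9/s1 MISS; vc=[13]
#4 0x26→b9/s1 L1-HIT; vc=[13]
#5 0x67→b25/s1 MISS; vc=[13,9]
#6 0x1b→b6/s2 MISS; vc=[13,9,22]
#7 0x1a→b6/s2 L1-HIT; vc=[13,9,22]
#8 0x59→b22/s2 VC-HIT; vc=[13,9,6]
#9 0x67→b25/s1 L1-HIT; vc=[13,9,6]
#10 0x79→b30/s2 MISS; vc=[13,9,6,22]
#11 0x26→b9/s1 VC-HIT; vc=[13,25,6,22]
#12 0x25→b9/s1 L1-HIT; vc=[13,25,6,22]
#13 0x5b→b22/s2 VC-HIT; vc=[13,25,6,30]

OUTCOME = L1-HIT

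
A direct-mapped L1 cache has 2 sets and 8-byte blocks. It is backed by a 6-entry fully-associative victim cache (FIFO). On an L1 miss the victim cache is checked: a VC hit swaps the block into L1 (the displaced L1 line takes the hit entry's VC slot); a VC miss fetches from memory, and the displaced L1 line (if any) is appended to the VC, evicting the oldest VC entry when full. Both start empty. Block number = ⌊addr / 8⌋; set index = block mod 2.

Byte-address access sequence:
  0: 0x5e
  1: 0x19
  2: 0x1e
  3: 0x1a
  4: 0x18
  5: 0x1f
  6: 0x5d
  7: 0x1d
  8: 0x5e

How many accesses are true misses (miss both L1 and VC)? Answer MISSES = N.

MISSES = 2

  [0] addr=0x5e blk=11 s=1: MISS | VC []
  [1] addr=0x19 blk=3 s=1: MISS | VC [11]
  [2] addr=0x1e blk=3 s=1: L1-HIT | VC [11]
  [3] addr=0x1a blk=3 s=1: L1-HIT | VC [11]
  [4] addr=0x18 blk=3 s=1: L1-HIT | VC [11]
  [5] addr=0x1f blk=3 s=1: L1-HIT | VC [11]
  [6] addr=0x5d blk=11 s=1: VC-HIT | VC [3]
  [7] addr=0x1d blk=3 s=1: VC-HIT | VC [11]
  [8] addr=0x5e blk=11 s=1: VC-HIT | VC [3]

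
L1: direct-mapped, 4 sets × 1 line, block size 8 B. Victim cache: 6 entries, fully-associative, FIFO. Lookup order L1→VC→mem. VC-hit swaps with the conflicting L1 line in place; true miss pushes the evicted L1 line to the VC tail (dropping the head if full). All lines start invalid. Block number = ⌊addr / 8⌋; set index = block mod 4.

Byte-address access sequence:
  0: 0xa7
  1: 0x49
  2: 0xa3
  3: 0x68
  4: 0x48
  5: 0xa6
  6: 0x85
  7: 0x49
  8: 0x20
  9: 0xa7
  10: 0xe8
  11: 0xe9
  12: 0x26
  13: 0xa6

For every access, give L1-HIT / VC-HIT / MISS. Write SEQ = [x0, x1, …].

0: 0xa7 (blk 20, set 0) → MISS  vc=[]
1: 0x49 (blk 9, set 1) → MISS  vc=[]
2: 0xa3 (blk 20, set 0) → L1-HIT  vc=[]
3: 0x68 (blk 13, set 1) → MISS  vc=[9]
4: 0x48 (blk 9, set 1) → VC-HIT  vc=[13]
5: 0xa6 (blk 20, set 0) → L1-HIT  vc=[13]
6: 0x85 (blk 16, set 0) → MISS  vc=[13, 20]
7: 0x49 (blk 9, set 1) → L1-HIT  vc=[13, 20]
8: 0x20 (blk 4, set 0) → MISS  vc=[13, 20, 16]
9: 0xa7 (blk 20, set 0) → VC-HIT  vc=[13, 4, 16]
10: 0xe8 (blk 29, set 1) → MISS  vc=[13, 4, 16, 9]
11: 0xe9 (blk 29, set 1) → L1-HIT  vc=[13, 4, 16, 9]
12: 0x26 (blk 4, set 0) → VC-HIT  vc=[13, 20, 16, 9]
13: 0xa6 (blk 20, set 0) → VC-HIT  vc=[13, 4, 16, 9]

SEQ = [MISS, MISS, L1-HIT, MISS, VC-HIT, L1-HIT, MISS, L1-HIT, MISS, VC-HIT, MISS, L1-HIT, VC-HIT, VC-HIT]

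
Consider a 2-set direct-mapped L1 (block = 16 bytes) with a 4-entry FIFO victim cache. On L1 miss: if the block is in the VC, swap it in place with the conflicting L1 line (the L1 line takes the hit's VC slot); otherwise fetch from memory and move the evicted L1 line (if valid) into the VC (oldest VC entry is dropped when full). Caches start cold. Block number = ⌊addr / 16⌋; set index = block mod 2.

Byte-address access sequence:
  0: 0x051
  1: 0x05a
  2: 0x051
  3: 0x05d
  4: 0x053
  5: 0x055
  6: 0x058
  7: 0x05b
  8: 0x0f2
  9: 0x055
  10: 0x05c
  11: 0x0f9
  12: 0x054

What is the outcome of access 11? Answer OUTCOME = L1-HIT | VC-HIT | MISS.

OUTCOME = VC-HIT

  [0] addr=0x51 blk=5 s=1: MISS | VC []
  [1] addr=0x5a blk=5 s=1: L1-HIT | VC []
  [2] addr=0x51 blk=5 s=1: L1-HIT | VC []
  [3] addr=0x5d blk=5 s=1: L1-HIT | VC []
  [4] addr=0x53 blk=5 s=1: L1-HIT | VC []
  [5] addr=0x55 blk=5 s=1: L1-HIT | VC []
  [6] addr=0x58 blk=5 s=1: L1-HIT | VC []
  [7] addr=0x5b blk=5 s=1: L1-HIT | VC []
  [8] addr=0xf2 blk=15 s=1: MISS | VC [5]
  [9] addr=0x55 blk=5 s=1: VC-HIT | VC [15]
  [10] addr=0x5c blk=5 s=1: L1-HIT | VC [15]
  [11] addr=0xf9 blk=15 s=1: VC-HIT | VC [5]
  [12] addr=0x54 blk=5 s=1: VC-HIT | VC [15]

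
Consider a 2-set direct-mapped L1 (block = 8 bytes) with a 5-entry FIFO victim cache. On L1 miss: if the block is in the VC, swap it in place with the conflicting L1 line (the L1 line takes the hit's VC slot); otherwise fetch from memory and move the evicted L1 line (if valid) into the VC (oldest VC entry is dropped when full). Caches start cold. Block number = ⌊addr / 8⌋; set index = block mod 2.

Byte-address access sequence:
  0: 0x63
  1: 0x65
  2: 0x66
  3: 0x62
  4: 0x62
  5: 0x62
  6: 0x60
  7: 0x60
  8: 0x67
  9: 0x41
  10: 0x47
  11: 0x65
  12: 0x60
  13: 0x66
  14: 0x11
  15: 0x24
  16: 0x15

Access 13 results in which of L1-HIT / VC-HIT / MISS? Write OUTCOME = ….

OUTCOME = L1-HIT

  [0] addr=0x63 blk=12 s=0: MISS | VC []
  [1] addr=0x65 blk=12 s=0: L1-HIT | VC []
  [2] addr=0x66 blk=12 s=0: L1-HIT | VC []
  [3] addr=0x62 blk=12 s=0: L1-HIT | VC []
  [4] addr=0x62 blk=12 s=0: L1-HIT | VC []
  [5] addr=0x62 blk=12 s=0: L1-HIT | VC []
  [6] addr=0x60 blk=12 s=0: L1-HIT | VC []
  [7] addr=0x60 blk=12 s=0: L1-HIT | VC []
  [8] addr=0x67 blk=12 s=0: L1-HIT | VC []
  [9] addr=0x41 blk=8 s=0: MISS | VC [12]
  [10] addr=0x47 blk=8 s=0: L1-HIT | VC [12]
  [11] addr=0x65 blk=12 s=0: VC-HIT | VC [8]
  [12] addr=0x60 blk=12 s=0: L1-HIT | VC [8]
  [13] addr=0x66 blk=12 s=0: L1-HIT | VC [8]
  [14] addr=0x11 blk=2 s=0: MISS | VC [8, 12]
  [15] addr=0x24 blk=4 s=0: MISS | VC [8, 12, 2]
  [16] addr=0x15 blk=2 s=0: VC-HIT | VC [8, 12, 4]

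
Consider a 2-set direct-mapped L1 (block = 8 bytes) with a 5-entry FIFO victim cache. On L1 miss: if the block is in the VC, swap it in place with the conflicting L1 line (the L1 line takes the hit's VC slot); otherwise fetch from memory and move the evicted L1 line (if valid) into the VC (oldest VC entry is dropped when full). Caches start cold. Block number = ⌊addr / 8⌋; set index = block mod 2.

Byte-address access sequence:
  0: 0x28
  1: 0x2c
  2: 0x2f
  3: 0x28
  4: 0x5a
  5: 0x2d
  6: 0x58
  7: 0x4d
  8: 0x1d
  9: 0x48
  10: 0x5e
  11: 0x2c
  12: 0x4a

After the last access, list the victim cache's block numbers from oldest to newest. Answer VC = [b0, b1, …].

VC = [11, 5, 3]

  [0] addr=0x28 blk=5 s=1: MISS | VC []
  [1] addr=0x2c blk=5 s=1: L1-HIT | VC []
  [2] addr=0x2f blk=5 s=1: L1-HIT | VC []
  [3] addr=0x28 blk=5 s=1: L1-HIT | VC []
  [4] addr=0x5a blk=11 s=1: MISS | VC [5]
  [5] addr=0x2d blk=5 s=1: VC-HIT | VC [11]
  [6] addr=0x58 blk=11 s=1: VC-HIT | VC [5]
  [7] addr=0x4d blk=9 s=1: MISS | VC [5, 11]
  [8] addr=0x1d blk=3 s=1: MISS | VC [5, 11, 9]
  [9] addr=0x48 blk=9 s=1: VC-HIT | VC [5, 11, 3]
  [10] addr=0x5e blk=11 s=1: VC-HIT | VC [5, 9, 3]
  [11] addr=0x2c blk=5 s=1: VC-HIT | VC [11, 9, 3]
  [12] addr=0x4a blk=9 s=1: VC-HIT | VC [11, 5, 3]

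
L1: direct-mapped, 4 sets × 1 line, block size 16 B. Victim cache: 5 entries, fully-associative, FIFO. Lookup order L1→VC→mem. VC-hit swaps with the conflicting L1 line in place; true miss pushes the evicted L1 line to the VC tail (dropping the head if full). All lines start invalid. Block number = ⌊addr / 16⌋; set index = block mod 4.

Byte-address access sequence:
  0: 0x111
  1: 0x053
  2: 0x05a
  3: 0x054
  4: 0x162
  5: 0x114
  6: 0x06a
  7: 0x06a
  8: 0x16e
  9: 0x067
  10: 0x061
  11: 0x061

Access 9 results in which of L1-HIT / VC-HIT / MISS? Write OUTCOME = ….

OUTCOME = VC-HIT

  [0] addr=0x111 blk=17 s=1: MISS | VC []
  [1] addr=0x53 blk=5 s=1: MISS | VC [17]
  [2] addr=0x5a blk=5 s=1: L1-HIT | VC [17]
  [3] addr=0x54 blk=5 s=1: L1-HIT | VC [17]
  [4] addr=0x162 blk=22 s=2: MISS | VC [17]
  [5] addr=0x114 blk=17 s=1: VC-HIT | VC [5]
  [6] addr=0x6a blk=6 s=2: MISS | VC [5, 22]
  [7] addr=0x6a blk=6 s=2: L1-HIT | VC [5, 22]
  [8] addr=0x16e blk=22 s=2: VC-HIT | VC [5, 6]
  [9] addr=0x67 blk=6 s=2: VC-HIT | VC [5, 22]
  [10] addr=0x61 blk=6 s=2: L1-HIT | VC [5, 22]
  [11] addr=0x61 blk=6 s=2: L1-HIT | VC [5, 22]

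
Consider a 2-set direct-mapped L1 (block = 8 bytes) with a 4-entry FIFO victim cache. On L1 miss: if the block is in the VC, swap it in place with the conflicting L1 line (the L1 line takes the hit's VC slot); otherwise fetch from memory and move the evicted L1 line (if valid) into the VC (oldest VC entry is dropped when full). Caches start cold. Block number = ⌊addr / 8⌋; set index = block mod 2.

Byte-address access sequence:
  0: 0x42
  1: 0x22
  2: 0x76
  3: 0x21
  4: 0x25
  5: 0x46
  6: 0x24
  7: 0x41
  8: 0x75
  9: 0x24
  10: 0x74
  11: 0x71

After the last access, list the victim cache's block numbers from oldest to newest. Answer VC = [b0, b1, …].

0: 0x42 (blk 8, set 0) → MISS  vc=[]
1: 0x22 (blk 4, set 0) → MISS  vc=[8]
2: 0x76 (blk 14, set 0) → MISS  vc=[8, 4]
3: 0x21 (blk 4, set 0) → VC-HIT  vc=[8, 14]
4: 0x25 (blk 4, set 0) → L1-HIT  vc=[8, 14]
5: 0x46 (blk 8, set 0) → VC-HIT  vc=[4, 14]
6: 0x24 (blk 4, set 0) → VC-HIT  vc=[8, 14]
7: 0x41 (blk 8, set 0) → VC-HIT  vc=[4, 14]
8: 0x75 (blk 14, set 0) → VC-HIT  vc=[4, 8]
9: 0x24 (blk 4, set 0) → VC-HIT  vc=[14, 8]
10: 0x74 (blk 14, set 0) → VC-HIT  vc=[4, 8]
11: 0x71 (blk 14, set 0) → L1-HIT  vc=[4, 8]

VC = [4, 8]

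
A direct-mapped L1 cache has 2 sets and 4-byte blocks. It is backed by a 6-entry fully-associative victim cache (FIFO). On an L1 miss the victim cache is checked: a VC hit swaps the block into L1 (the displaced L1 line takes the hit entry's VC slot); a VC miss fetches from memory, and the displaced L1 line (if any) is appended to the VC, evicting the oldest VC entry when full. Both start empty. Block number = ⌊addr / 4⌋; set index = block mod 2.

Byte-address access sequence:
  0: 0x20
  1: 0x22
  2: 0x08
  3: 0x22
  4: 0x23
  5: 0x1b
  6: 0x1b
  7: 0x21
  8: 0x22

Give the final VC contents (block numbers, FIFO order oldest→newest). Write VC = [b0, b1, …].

VC = [2, 6]

0: 0x20 (blk 8, set 0) → MISS  vc=[]
1: 0x22 (blk 8, set 0) → L1-HIT  vc=[]
2: 0x8 (blk 2, set 0) → MISS  vc=[8]
3: 0x22 (blk 8, set 0) → VC-HIT  vc=[2]
4: 0x23 (blk 8, set 0) → L1-HIT  vc=[2]
5: 0x1b (blk 6, set 0) → MISS  vc=[2, 8]
6: 0x1b (blk 6, set 0) → L1-HIT  vc=[2, 8]
7: 0x21 (blk 8, set 0) → VC-HIT  vc=[2, 6]
8: 0x22 (blk 8, set 0) → L1-HIT  vc=[2, 6]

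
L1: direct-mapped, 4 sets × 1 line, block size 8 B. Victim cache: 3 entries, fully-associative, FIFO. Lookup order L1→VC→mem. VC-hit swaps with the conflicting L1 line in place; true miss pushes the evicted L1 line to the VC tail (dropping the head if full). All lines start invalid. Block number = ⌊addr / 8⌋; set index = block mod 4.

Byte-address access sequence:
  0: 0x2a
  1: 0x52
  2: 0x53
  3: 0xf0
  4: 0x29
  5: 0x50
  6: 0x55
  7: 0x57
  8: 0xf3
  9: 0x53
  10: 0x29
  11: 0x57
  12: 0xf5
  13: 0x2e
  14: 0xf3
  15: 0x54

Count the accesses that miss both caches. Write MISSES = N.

  [0] addr=0x2a blk=5 s=1: MISS | VC []
  [1] addr=0x52 blk=10 s=2: MISS | VC []
  [2] addr=0x53 blk=10 s=2: L1-HIT | VC []
  [3] addr=0xf0 blk=30 s=2: MISS | VC [10]
  [4] addr=0x29 blk=5 s=1: L1-HIT | VC [10]
  [5] addr=0x50 blk=10 s=2: VC-HIT | VC [30]
  [6] addr=0x55 blk=10 s=2: L1-HIT | VC [30]
  [7] addr=0x57 blk=10 s=2: L1-HIT | VC [30]
  [8] addr=0xf3 blk=30 s=2: VC-HIT | VC [10]
  [9] addr=0x53 blk=10 s=2: VC-HIT | VC [30]
  [10] addr=0x29 blk=5 s=1: L1-HIT | VC [30]
  [11] addr=0x57 blk=10 s=2: L1-HIT | VC [30]
  [12] addr=0xf5 blk=30 s=2: VC-HIT | VC [10]
  [13] addr=0x2e blk=5 s=1: L1-HIT | VC [10]
  [14] addr=0xf3 blk=30 s=2: L1-HIT | VC [10]
  [15] addr=0x54 blk=10 s=2: VC-HIT | VC [30]

MISSES = 3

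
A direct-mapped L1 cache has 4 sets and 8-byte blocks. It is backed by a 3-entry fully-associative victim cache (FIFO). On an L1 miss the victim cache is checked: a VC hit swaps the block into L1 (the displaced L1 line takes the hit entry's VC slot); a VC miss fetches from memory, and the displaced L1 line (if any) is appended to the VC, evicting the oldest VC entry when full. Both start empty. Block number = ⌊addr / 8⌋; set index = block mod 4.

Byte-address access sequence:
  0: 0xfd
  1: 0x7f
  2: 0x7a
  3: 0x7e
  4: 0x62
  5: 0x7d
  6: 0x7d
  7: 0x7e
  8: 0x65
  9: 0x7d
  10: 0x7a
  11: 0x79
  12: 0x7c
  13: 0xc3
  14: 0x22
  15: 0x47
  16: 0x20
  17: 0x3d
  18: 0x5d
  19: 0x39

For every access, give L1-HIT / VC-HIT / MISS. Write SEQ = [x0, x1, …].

SEQ = [MISS, MISS, L1-HIT, L1-HIT, MISS, L1-HIT, L1-HIT, L1-HIT, L1-HIT, L1-HIT, L1-HIT, L1-HIT, L1-HIT, MISS, MISS, MISS, VC-HIT, MISS, MISS, VC-HIT]

0: 0xfd (blk 31, set 3) → MISS  vc=[]
1: 0x7f (blk 15, set 3) → MISS  vc=[31]
2: 0x7a (blk 15, set 3) → L1-HIT  vc=[31]
3: 0x7e (blk 15, set 3) → L1-HIT  vc=[31]
4: 0x62 (blk 12, set 0) → MISS  vc=[31]
5: 0x7d (blk 15, set 3) → L1-HIT  vc=[31]
6: 0x7d (blk 15, set 3) → L1-HIT  vc=[31]
7: 0x7e (blk 15, set 3) → L1-HIT  vc=[31]
8: 0x65 (blk 12, set 0) → L1-HIT  vc=[31]
9: 0x7d (blk 15, set 3) → L1-HIT  vc=[31]
10: 0x7a (blk 15, set 3) → L1-HIT  vc=[31]
11: 0x79 (blk 15, set 3) → L1-HIT  vc=[31]
12: 0x7c (blk 15, set 3) → L1-HIT  vc=[31]
13: 0xc3 (blk 24, set 0) → MISS  vc=[31, 12]
14: 0x22 (blk 4, set 0) → MISS  vc=[31, 12, 24]
15: 0x47 (blk 8, set 0) → MISS  vc=[12, 24, 4]
16: 0x20 (blk 4, set 0) → VC-HIT  vc=[12, 24, 8]
17: 0x3d (blk 7, set 3) → MISS  vc=[24, 8, 15]
18: 0x5d (blk 11, set 3) → MISS  vc=[8, 15, 7]
19: 0x39 (blk 7, set 3) → VC-HIT  vc=[8, 15, 11]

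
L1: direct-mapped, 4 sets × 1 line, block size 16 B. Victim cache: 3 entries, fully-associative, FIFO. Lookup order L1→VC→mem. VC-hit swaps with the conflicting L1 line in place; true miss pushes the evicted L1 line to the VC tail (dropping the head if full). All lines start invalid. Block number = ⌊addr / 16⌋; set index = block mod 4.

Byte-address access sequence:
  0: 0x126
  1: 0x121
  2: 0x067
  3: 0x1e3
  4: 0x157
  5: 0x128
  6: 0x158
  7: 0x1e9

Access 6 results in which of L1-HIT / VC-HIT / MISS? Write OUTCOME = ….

OUTCOME = L1-HIT

0: 0x126 (blk 18, set 2) → MISS  vc=[]
1: 0x121 (blk 18, set 2) → L1-HIT  vc=[]
2: 0x67 (blk 6, set 2) → MISS  vc=[18]
3: 0x1e3 (blk 30, set 2) → MISS  vc=[18, 6]
4: 0x157 (blk 21, set 1) → MISS  vc=[18, 6]
5: 0x128 (blk 18, set 2) → VC-HIT  vc=[30, 6]
6: 0x158 (blk 21, set 1) → L1-HIT  vc=[30, 6]
7: 0x1e9 (blk 30, set 2) → VC-HIT  vc=[18, 6]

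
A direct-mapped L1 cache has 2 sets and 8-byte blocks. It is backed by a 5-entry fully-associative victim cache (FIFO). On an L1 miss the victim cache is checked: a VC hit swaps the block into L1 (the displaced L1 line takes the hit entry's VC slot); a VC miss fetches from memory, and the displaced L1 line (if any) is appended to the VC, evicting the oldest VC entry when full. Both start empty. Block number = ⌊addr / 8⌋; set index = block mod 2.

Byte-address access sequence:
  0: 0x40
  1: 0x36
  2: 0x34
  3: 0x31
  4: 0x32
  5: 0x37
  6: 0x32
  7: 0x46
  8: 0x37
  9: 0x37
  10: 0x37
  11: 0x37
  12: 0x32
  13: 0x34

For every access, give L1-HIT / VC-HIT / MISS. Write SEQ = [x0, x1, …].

0: 0x40 (blk 8, set 0) → MISS  vc=[]
1: 0x36 (blk 6, set 0) → MISS  vc=[8]
2: 0x34 (blk 6, set 0) → L1-HIT  vc=[8]
3: 0x31 (blk 6, set 0) → L1-HIT  vc=[8]
4: 0x32 (blk 6, set 0) → L1-HIT  vc=[8]
5: 0x37 (blk 6, set 0) → L1-HIT  vc=[8]
6: 0x32 (blk 6, set 0) → L1-HIT  vc=[8]
7: 0x46 (blk 8, set 0) → VC-HIT  vc=[6]
8: 0x37 (blk 6, set 0) → VC-HIT  vc=[8]
9: 0x37 (blk 6, set 0) → L1-HIT  vc=[8]
10: 0x37 (blk 6, set 0) → L1-HIT  vc=[8]
11: 0x37 (blk 6, set 0) → L1-HIT  vc=[8]
12: 0x32 (blk 6, set 0) → L1-HIT  vc=[8]
13: 0x34 (blk 6, set 0) → L1-HIT  vc=[8]

SEQ = [MISS, MISS, L1-HIT, L1-HIT, L1-HIT, L1-HIT, L1-HIT, VC-HIT, VC-HIT, L1-HIT, L1-HIT, L1-HIT, L1-HIT, L1-HIT]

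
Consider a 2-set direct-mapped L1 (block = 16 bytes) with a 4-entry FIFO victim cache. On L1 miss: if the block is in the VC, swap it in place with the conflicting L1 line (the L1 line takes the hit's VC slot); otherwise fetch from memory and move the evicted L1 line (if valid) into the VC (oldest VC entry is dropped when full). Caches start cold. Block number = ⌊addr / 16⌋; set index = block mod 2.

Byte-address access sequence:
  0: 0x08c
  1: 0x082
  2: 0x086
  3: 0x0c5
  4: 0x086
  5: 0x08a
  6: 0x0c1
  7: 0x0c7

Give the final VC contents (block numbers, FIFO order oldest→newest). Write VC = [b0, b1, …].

VC = [8]

0: 0x8c (blk 8, set 0) → MISS  vc=[]
1: 0x82 (blk 8, set 0) → L1-HIT  vc=[]
2: 0x86 (blk 8, set 0) → L1-HIT  vc=[]
3: 0xc5 (blk 12, set 0) → MISS  vc=[8]
4: 0x86 (blk 8, set 0) → VC-HIT  vc=[12]
5: 0x8a (blk 8, set 0) → L1-HIT  vc=[12]
6: 0xc1 (blk 12, set 0) → VC-HIT  vc=[8]
7: 0xc7 (blk 12, set 0) → L1-HIT  vc=[8]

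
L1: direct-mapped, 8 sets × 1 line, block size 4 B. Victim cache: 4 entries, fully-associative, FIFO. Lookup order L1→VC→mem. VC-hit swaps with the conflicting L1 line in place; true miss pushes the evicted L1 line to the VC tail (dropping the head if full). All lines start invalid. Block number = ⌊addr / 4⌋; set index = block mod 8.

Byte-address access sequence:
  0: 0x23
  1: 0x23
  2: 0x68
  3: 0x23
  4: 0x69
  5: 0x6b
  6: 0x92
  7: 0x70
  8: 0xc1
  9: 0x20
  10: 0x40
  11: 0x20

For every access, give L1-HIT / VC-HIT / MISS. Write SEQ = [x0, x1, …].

SEQ = [MISS, L1-HIT, MISS, L1-HIT, L1-HIT, L1-HIT, MISS, MISS, MISS, VC-HIT, MISS, VC-HIT]

  [0] addr=0x23 blk=8 s=0: MISS | VC []
  [1] addr=0x23 blk=8 s=0: L1-HIT | VC []
  [2] addr=0x68 blk=26 s=2: MISS | VC []
  [3] addr=0x23 blk=8 s=0: L1-HIT | VC []
  [4] addr=0x69 blk=26 s=2: L1-HIT | VC []
  [5] addr=0x6b blk=26 s=2: L1-HIT | VC []
  [6] addr=0x92 blk=36 s=4: MISS | VC []
  [7] addr=0x70 blk=28 s=4: MISS | VC [36]
  [8] addr=0xc1 blk=48 s=0: MISS | VC [36, 8]
  [9] addr=0x20 blk=8 s=0: VC-HIT | VC [36, 48]
  [10] addr=0x40 blk=16 s=0: MISS | VC [36, 48, 8]
  [11] addr=0x20 blk=8 s=0: VC-HIT | VC [36, 48, 16]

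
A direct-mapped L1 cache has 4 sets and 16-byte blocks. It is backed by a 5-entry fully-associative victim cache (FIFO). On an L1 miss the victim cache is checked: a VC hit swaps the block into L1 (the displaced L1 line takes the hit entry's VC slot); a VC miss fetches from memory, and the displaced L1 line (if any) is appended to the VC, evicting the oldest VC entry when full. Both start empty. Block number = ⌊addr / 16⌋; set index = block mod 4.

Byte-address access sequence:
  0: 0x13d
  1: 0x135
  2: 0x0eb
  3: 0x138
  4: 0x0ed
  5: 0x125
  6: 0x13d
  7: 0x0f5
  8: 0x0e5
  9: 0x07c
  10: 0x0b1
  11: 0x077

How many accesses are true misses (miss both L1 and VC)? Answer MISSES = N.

MISSES = 6

#0 0x13d→b19/s3 MISS; vc=[]
#1 0x135→b19/s3 L1-HIT; vc=[]
#2 0xeb→b14/s2 MISS; vc=[]
#3 0x138→b19/s3 L1-HIT; vc=[]
#4 0xed→b14/s2 L1-HIT; vc=[]
#5 0x125→b18/s2 MISS; vc=[14]
#6 0x13d→b19/s3 L1-HIT; vc=[14]
#7 0xf5→b15/s3 MISS; vc=[14,19]
#8 0xe5→b14/s2 VC-HIT; vc=[18,19]
#9 0x7c→b7/s3 MISS; vc=[18,19,15]
#10 0xb1→b11/s3 MISS; vc=[18,19,15,7]
#11 0x77→b7/s3 VC-HIT; vc=[18,19,15,11]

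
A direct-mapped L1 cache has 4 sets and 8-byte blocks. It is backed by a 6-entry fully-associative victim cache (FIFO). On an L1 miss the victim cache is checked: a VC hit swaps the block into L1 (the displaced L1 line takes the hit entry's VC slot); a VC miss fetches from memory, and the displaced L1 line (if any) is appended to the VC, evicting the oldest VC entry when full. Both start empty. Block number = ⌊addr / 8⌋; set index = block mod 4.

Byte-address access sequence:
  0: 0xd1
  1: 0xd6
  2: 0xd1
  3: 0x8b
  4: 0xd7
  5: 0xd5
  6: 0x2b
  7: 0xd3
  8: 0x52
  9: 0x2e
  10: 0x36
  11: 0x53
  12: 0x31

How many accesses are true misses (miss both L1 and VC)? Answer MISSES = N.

MISSES = 5

0: 0xd1 (blk 26, set 2) → MISS  vc=[]
1: 0xd6 (blk 26, set 2) → L1-HIT  vc=[]
2: 0xd1 (blk 26, set 2) → L1-HIT  vc=[]
3: 0x8b (blk 17, set 1) → MISS  vc=[]
4: 0xd7 (blk 26, set 2) → L1-HIT  vc=[]
5: 0xd5 (blk 26, set 2) → L1-HIT  vc=[]
6: 0x2b (blk 5, set 1) → MISS  vc=[17]
7: 0xd3 (blk 26, set 2) → L1-HIT  vc=[17]
8: 0x52 (blk 10, set 2) → MISS  vc=[17, 26]
9: 0x2e (blk 5, set 1) → L1-HIT  vc=[17, 26]
10: 0x36 (blk 6, set 2) → MISS  vc=[17, 26, 10]
11: 0x53 (blk 10, set 2) → VC-HIT  vc=[17, 26, 6]
12: 0x31 (blk 6, set 2) → VC-HIT  vc=[17, 26, 10]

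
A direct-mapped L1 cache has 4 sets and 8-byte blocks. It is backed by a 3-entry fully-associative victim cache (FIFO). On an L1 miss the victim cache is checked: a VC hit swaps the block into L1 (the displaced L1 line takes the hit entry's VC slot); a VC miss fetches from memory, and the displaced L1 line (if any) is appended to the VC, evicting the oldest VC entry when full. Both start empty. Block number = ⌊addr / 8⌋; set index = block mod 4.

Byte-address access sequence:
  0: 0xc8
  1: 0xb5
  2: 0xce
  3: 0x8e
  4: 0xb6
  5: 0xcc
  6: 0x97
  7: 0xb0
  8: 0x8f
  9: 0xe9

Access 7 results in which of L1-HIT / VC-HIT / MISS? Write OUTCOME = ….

0: 0xc8 (blk 25, set 1) → MISS  vc=[]
1: 0xb5 (blk 22, set 2) → MISS  vc=[]
2: 0xce (blk 25, set 1) → L1-HIT  vc=[]
3: 0x8e (blk 17, set 1) → MISS  vc=[25]
4: 0xb6 (blk 22, set 2) → L1-HIT  vc=[25]
5: 0xcc (blk 25, set 1) → VC-HIT  vc=[17]
6: 0x97 (blk 18, set 2) → MISS  vc=[17, 22]
7: 0xb0 (blk 22, set 2) → VC-HIT  vc=[17, 18]
8: 0x8f (blk 17, set 1) → VC-HIT  vc=[25, 18]
9: 0xe9 (blk 29, set 1) → MISS  vc=[25, 18, 17]

OUTCOME = VC-HIT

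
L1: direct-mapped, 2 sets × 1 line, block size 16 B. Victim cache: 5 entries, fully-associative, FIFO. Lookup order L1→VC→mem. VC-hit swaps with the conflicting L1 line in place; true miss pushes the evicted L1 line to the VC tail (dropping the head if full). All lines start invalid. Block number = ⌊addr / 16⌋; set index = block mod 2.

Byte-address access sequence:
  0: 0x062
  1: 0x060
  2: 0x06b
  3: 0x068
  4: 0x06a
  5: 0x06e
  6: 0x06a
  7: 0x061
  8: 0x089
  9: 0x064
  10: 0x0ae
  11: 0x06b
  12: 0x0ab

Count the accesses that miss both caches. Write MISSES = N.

  [0] addr=0x62 blk=6 s=0: MISS | VC []
  [1] addr=0x60 blk=6 s=0: L1-HIT | VC []
  [2] addr=0x6b blk=6 s=0: L1-HIT | VC []
  [3] addr=0x68 blk=6 s=0: L1-HIT | VC []
  [4] addr=0x6a blk=6 s=0: L1-HIT | VC []
  [5] addr=0x6e blk=6 s=0: L1-HIT | VC []
  [6] addr=0x6a blk=6 s=0: L1-HIT | VC []
  [7] addr=0x61 blk=6 s=0: L1-HIT | VC []
  [8] addr=0x89 blk=8 s=0: MISS | VC [6]
  [9] addr=0x64 blk=6 s=0: VC-HIT | VC [8]
  [10] addr=0xae blk=10 s=0: MISS | VC [8, 6]
  [11] addr=0x6b blk=6 s=0: VC-HIT | VC [8, 10]
  [12] addr=0xab blk=10 s=0: VC-HIT | VC [8, 6]

MISSES = 3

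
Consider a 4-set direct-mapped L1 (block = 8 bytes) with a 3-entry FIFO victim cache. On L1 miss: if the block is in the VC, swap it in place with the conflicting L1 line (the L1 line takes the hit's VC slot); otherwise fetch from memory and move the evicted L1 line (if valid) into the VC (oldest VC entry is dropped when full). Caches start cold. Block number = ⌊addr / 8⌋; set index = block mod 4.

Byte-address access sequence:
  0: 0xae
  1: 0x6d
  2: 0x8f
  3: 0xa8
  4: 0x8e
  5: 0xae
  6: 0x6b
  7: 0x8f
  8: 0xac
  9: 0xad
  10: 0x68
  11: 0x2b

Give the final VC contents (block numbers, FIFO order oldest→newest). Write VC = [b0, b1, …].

VC = [21, 17, 13]

  [0] addr=0xae blk=21 s=1: MISS | VC []
  [1] addr=0x6d blk=13 s=1: MISS | VC [21]
  [2] addr=0x8f blk=17 s=1: MISS | VC [21, 13]
  [3] addr=0xa8 blk=21 s=1: VC-HIT | VC [17, 13]
  [4] addr=0x8e blk=17 s=1: VC-HIT | VC [21, 13]
  [5] addr=0xae blk=21 s=1: VC-HIT | VC [17, 13]
  [6] addr=0x6b blk=13 s=1: VC-HIT | VC [17, 21]
  [7] addr=0x8f blk=17 s=1: VC-HIT | VC [13, 21]
  [8] addr=0xac blk=21 s=1: VC-HIT | VC [13, 17]
  [9] addr=0xad blk=21 s=1: L1-HIT | VC [13, 17]
  [10] addr=0x68 blk=13 s=1: VC-HIT | VC [21, 17]
  [11] addr=0x2b blk=5 s=1: MISS | VC [21, 17, 13]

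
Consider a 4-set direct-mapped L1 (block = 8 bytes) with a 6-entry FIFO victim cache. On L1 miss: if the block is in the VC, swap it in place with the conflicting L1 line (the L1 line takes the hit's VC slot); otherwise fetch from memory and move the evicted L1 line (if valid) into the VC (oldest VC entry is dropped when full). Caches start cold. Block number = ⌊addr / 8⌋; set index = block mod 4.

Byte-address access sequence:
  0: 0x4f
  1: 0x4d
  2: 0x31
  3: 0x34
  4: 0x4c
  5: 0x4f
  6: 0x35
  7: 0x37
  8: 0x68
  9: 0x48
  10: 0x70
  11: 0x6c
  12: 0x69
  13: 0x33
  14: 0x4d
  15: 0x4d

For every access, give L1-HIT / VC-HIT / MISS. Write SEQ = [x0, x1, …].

SEQ = [MISS, L1-HIT, MISS, L1-HIT, L1-HIT, L1-HIT, L1-HIT, L1-HIT, MISS, VC-HIT, MISS, VC-HIT, L1-HIT, VC-HIT, VC-HIT, L1-HIT]

#0 0x4f→b9/s1 MISS; vc=[]
#1 0x4d→b9/s1 L1-HIT; vc=[]
#2 0x31→b6/s2 MISS; vc=[]
#3 0x34→b6/s2 L1-HIT; vc=[]
#4 0x4c→b9/s1 L1-HIT; vc=[]
#5 0x4f→b9/s1 L1-HIT; vc=[]
#6 0x35→b6/s2 L1-HIT; vc=[]
#7 0x37→b6/s2 L1-HIT; vc=[]
#8 0x68→b13/s1 MISS; vc=[9]
#9 0x48→b9/s1 VC-HIT; vc=[13]
#10 0x70→b14/s2 MISS; vc=[13,6]
#11 0x6c→b13/s1 VC-HIT; vc=[9,6]
#12 0x69→b13/s1 L1-HIT; vc=[9,6]
#13 0x33→b6/s2 VC-HIT; vc=[9,14]
#14 0x4d→b9/s1 VC-HIT; vc=[13,14]
#15 0x4d→b9/s1 L1-HIT; vc=[13,14]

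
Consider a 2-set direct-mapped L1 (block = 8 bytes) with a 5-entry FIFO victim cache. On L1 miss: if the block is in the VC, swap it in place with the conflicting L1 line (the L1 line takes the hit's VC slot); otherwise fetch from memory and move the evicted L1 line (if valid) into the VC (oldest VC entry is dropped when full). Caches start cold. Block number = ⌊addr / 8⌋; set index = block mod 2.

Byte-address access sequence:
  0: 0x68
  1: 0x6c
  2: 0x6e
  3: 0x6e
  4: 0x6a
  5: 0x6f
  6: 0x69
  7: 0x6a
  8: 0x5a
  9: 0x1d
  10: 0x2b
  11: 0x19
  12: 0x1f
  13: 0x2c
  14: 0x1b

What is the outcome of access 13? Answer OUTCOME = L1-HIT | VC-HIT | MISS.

  [0] addr=0x68 blk=13 s=1: MISS | VC []
  [1] addr=0x6c blk=13 s=1: L1-HIT | VC []
  [2] addr=0x6e blk=13 s=1: L1-HIT | VC []
  [3] addr=0x6e blk=13 s=1: L1-HIT | VC []
  [4] addr=0x6a blk=13 s=1: L1-HIT | VC []
  [5] addr=0x6f blk=13 s=1: L1-HIT | VC []
  [6] addr=0x69 blk=13 s=1: L1-HIT | VC []
  [7] addr=0x6a blk=13 s=1: L1-HIT | VC []
  [8] addr=0x5a blk=11 s=1: MISS | VC [13]
  [9] addr=0x1d blk=3 s=1: MISS | VC [13, 11]
  [10] addr=0x2b blk=5 s=1: MISS | VC [13, 11, 3]
  [11] addr=0x19 blk=3 s=1: VC-HIT | VC [13, 11, 5]
  [12] addr=0x1f blk=3 s=1: L1-HIT | VC [13, 11, 5]
  [13] addr=0x2c blk=5 s=1: VC-HIT | VC [13, 11, 3]
  [14] addr=0x1b blk=3 s=1: VC-HIT | VC [13, 11, 5]

OUTCOME = VC-HIT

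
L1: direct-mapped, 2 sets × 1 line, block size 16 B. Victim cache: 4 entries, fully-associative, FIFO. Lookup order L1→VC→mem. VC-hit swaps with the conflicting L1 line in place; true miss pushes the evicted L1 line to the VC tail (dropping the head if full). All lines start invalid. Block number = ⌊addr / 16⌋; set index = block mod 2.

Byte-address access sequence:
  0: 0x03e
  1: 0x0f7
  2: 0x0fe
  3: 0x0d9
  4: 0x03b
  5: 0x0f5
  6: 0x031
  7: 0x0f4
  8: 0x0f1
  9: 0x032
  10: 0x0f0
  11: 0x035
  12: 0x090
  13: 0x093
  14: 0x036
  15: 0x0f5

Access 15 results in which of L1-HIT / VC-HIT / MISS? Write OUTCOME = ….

OUTCOME = VC-HIT

0: 0x3e (blk 3, set 1) → MISS  vc=[]
1: 0xf7 (blk 15, set 1) → MISS  vc=[3]
2: 0xfe (blk 15, set 1) → L1-HIT  vc=[3]
3: 0xd9 (blk 13, set 1) → MISS  vc=[3, 15]
4: 0x3b (blk 3, set 1) → VC-HIT  vc=[13, 15]
5: 0xf5 (blk 15, set 1) → VC-HIT  vc=[13, 3]
6: 0x31 (blk 3, set 1) → VC-HIT  vc=[13, 15]
7: 0xf4 (blk 15, set 1) → VC-HIT  vc=[13, 3]
8: 0xf1 (blk 15, set 1) → L1-HIT  vc=[13, 3]
9: 0x32 (blk 3, set 1) → VC-HIT  vc=[13, 15]
10: 0xf0 (blk 15, set 1) → VC-HIT  vc=[13, 3]
11: 0x35 (blk 3, set 1) → VC-HIT  vc=[13, 15]
12: 0x90 (blk 9, set 1) → MISS  vc=[13, 15, 3]
13: 0x93 (blk 9, set 1) → L1-HIT  vc=[13, 15, 3]
14: 0x36 (blk 3, set 1) → VC-HIT  vc=[13, 15, 9]
15: 0xf5 (blk 15, set 1) → VC-HIT  vc=[13, 3, 9]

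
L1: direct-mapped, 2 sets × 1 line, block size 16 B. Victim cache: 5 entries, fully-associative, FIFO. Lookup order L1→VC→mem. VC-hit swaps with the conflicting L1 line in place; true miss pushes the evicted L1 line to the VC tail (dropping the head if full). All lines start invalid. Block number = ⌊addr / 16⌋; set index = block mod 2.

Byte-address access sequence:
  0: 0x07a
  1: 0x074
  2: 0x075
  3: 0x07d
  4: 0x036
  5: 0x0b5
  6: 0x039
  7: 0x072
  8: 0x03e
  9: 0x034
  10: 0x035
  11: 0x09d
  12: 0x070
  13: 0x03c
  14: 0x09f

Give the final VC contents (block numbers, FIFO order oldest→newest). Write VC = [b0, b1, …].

#0 0x7a→b7/s1 MISS; vc=[]
#1 0x74→b7/s1 L1-HIT; vc=[]
#2 0x75→b7/s1 L1-HIT; vc=[]
#3 0x7d→b7/s1 L1-HIT; vc=[]
#4 0x36→b3/s1 MISS; vc=[7]
#5 0xb5→b11/s1 MISS; vc=[7,3]
#6 0x39→b3/s1 VC-HIT; vc=[7,11]
#7 0x72→b7/s1 VC-HIT; vc=[3,11]
#8 0x3e→b3/s1 VC-HIT; vc=[7,11]
#9 0x34→b3/s1 L1-HIT; vc=[7,11]
#10 0x35→b3/s1 L1-HIT; vc=[7,11]
#11 0x9d→b9/s1 MISS; vc=[7,11,3]
#12 0x70→b7/s1 VC-HIT; vc=[9,11,3]
#13 0x3c→b3/s1 VC-HIT; vc=[9,11,7]
#14 0x9f→b9/s1 VC-HIT; vc=[3,11,7]

VC = [3, 11, 7]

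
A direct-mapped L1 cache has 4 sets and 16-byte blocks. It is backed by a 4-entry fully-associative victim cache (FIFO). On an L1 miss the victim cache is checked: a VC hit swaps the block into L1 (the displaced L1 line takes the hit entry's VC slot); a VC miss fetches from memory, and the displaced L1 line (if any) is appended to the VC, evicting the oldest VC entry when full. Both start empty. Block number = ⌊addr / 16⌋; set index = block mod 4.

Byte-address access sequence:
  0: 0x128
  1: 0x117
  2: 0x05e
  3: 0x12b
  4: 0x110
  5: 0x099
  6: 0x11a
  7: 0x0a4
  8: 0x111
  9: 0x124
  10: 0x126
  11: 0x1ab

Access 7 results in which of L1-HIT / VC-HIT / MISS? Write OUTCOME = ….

  [0] addr=0x128 blk=18 s=2: MISS | VC []
  [1] addr=0x117 blk=17 s=1: MISS | VC []
  [2] addr=0x5e blk=5 s=1: MISS | VC [17]
  [3] addr=0x12b blk=18 s=2: L1-HIT | VC [17]
  [4] addr=0x110 blk=17 s=1: VC-HIT | VC [5]
  [5] addr=0x99 blk=9 s=1: MISS | VC [5, 17]
  [6] addr=0x11a blk=17 s=1: VC-HIT | VC [5, 9]
  [7] addr=0xa4 blk=10 s=2: MISS | VC [5, 9, 18]
  [8] addr=0x111 blk=17 s=1: L1-HIT | VC [5, 9, 18]
  [9] addr=0x124 blk=18 s=2: VC-HIT | VC [5, 9, 10]
  [10] addr=0x126 blk=18 s=2: L1-HIT | VC [5, 9, 10]
  [11] addr=0x1ab blk=26 s=2: MISS | VC [5, 9, 10, 18]

OUTCOME = MISS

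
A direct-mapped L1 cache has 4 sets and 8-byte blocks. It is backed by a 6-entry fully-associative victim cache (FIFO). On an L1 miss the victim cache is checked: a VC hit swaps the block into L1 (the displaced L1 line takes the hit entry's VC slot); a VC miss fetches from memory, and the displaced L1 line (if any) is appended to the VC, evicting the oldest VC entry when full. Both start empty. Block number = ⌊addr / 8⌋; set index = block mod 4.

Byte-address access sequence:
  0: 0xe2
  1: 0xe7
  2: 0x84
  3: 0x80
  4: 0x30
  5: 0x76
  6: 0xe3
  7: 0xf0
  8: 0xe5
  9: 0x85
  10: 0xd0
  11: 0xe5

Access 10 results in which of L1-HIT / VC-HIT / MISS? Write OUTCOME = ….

OUTCOME = MISS

0: 0xe2 (blk 28, set 0) → MISS  vc=[]
1: 0xe7 (blk 28, set 0) → L1-HIT  vc=[]
2: 0x84 (blk 16, set 0) → MISS  vc=[28]
3: 0x80 (blk 16, set 0) → L1-HIT  vc=[28]
4: 0x30 (blk 6, set 2) → MISS  vc=[28]
5: 0x76 (blk 14, set 2) → MISS  vc=[28, 6]
6: 0xe3 (blk 28, set 0) → VC-HIT  vc=[16, 6]
7: 0xf0 (blk 30, set 2) → MISS  vc=[16, 6, 14]
8: 0xe5 (blk 28, set 0) → L1-HIT  vc=[16, 6, 14]
9: 0x85 (blk 16, set 0) → VC-HIT  vc=[28, 6, 14]
10: 0xd0 (blk 26, set 2) → MISS  vc=[28, 6, 14, 30]
11: 0xe5 (blk 28, set 0) → VC-HIT  vc=[16, 6, 14, 30]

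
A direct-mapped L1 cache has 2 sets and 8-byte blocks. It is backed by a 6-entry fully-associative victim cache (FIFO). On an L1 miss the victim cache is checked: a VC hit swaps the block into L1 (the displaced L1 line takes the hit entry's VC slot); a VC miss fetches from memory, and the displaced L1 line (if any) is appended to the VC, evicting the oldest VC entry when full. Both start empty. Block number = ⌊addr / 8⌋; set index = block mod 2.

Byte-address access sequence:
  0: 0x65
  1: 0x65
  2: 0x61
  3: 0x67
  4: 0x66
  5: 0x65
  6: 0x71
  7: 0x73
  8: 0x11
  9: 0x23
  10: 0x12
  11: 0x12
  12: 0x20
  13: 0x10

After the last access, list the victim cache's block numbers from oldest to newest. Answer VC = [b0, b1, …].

#0 0x65→b12/s0 MISS; vc=[]
#1 0x65→b12/s0 L1-HIT; vc=[]
#2 0x61→b12/s0 L1-HIT; vc=[]
#3 0x67→b12/s0 L1-HIT; vc=[]
#4 0x66→b12/s0 L1-HIT; vc=[]
#5 0x65→b12/s0 L1-HIT; vc=[]
#6 0x71→b14/s0 MISS; vc=[12]
#7 0x73→b14/s0 L1-HIT; vc=[12]
#8 0x11→b2/s0 MISS; vc=[12,14]
#9 0x23→b4/s0 MISS; vc=[12,14,2]
#10 0x12→b2/s0 VC-HIT; vc=[12,14,4]
#11 0x12→b2/s0 L1-HIT; vc=[12,14,4]
#12 0x20→b4/s0 VC-HIT; vc=[12,14,2]
#13 0x10→b2/s0 VC-HIT; vc=[12,14,4]

VC = [12, 14, 4]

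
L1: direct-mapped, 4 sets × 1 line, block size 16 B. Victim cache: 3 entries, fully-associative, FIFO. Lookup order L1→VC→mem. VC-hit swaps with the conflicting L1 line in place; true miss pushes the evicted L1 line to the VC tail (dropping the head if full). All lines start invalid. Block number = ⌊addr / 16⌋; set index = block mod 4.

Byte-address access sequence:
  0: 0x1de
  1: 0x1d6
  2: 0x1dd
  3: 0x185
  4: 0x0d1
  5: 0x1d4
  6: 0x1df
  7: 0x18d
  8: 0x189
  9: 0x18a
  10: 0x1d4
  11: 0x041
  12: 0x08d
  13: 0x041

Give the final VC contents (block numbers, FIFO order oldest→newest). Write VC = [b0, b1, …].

#0 0x1de→b29/s1 MISS; vc=[]
#1 0x1d6→b29/s1 L1-HIT; vc=[]
#2 0x1dd→b29/s1 L1-HIT; vc=[]
#3 0x185→b24/s0 MISS; vc=[]
#4 0xd1→b13/s1 MISS; vc=[29]
#5 0x1d4→b29/s1 VC-HIT; vc=[13]
#6 0x1df→b29/s1 L1-HIT; vc=[13]
#7 0x18d→b24/s0 L1-HIT; vc=[13]
#8 0x189→b24/s0 L1-HIT; vc=[13]
#9 0x18a→b24/s0 L1-HIT; vc=[13]
#10 0x1d4→b29/s1 L1-HIT; vc=[13]
#11 0x41→b4/s0 MISS; vc=[13,24]
#12 0x8d→b8/s0 MISS; vc=[13,24,4]
#13 0x41→b4/s0 VC-HIT; vc=[13,24,8]

VC = [13, 24, 8]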